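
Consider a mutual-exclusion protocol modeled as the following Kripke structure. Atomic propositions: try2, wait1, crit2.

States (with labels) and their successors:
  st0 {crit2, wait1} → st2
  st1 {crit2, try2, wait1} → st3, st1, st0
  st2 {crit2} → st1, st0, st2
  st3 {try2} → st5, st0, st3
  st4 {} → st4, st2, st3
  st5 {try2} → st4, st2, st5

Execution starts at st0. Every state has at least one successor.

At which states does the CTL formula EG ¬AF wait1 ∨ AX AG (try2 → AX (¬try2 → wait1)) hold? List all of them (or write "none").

States satisfying ¬AF wait1: {st2, st3, st4, st5}.
States satisfying EG ¬AF wait1: {st2, st3, st4, st5}.
States satisfying AG (try2 → AX (¬try2 → wait1)): ∅.
States satisfying AX AG (try2 → AX (¬try2 → wait1)): ∅.
States satisfying EG ¬AF wait1 ∨ AX AG (try2 → AX (¬try2 → wait1)): {st2, st3, st4, st5}.

{st2, st3, st4, st5}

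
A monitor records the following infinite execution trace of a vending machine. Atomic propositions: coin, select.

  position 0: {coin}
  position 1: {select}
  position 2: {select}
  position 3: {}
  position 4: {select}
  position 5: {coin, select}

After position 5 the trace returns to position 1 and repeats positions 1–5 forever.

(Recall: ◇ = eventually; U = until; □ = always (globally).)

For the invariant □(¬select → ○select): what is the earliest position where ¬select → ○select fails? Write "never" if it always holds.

¬select → ○select holds at every position 0..5, and those are all the positions the trace ever visits, so the invariant □(¬select → ○select) is never violated.

never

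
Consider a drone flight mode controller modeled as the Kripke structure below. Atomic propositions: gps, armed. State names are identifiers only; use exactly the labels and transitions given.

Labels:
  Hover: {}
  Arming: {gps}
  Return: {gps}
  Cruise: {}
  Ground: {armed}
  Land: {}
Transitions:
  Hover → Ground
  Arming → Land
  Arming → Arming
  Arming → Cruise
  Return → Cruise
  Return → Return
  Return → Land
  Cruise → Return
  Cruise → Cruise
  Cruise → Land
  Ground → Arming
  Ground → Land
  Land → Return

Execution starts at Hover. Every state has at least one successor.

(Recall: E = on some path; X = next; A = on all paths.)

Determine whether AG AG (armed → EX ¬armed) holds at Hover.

Satisfied

States satisfying AG (armed → EX ¬armed): {Hover, Arming, Return, Cruise, Ground, Land}.
States satisfying AG AG (armed → EX ¬armed): {Hover, Arming, Return, Cruise, Ground, Land}.
Every state reachable from Hover satisfies AG (armed → EX ¬armed).
Hover ∈ Sat(AG AG (armed → EX ¬armed)).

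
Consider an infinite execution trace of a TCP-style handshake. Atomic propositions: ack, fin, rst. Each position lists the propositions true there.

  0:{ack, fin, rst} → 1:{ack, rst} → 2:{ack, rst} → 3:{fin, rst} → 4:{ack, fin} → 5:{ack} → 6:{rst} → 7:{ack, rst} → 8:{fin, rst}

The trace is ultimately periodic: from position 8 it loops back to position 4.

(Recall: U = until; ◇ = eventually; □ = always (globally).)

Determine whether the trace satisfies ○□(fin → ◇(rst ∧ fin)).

Yes

The position after 0 is 1; □(fin → ◇(rst ∧ fin)) is true there.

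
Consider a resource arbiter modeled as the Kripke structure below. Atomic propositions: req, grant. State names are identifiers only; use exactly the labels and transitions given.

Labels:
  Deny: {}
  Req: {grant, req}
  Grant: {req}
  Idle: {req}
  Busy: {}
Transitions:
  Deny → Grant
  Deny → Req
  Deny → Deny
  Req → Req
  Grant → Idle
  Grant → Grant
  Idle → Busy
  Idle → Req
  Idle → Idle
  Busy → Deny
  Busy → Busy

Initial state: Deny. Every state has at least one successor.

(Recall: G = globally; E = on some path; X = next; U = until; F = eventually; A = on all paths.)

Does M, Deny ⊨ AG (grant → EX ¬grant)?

States satisfying grant → EX ¬grant: {Deny, Grant, Idle, Busy}.
States satisfying AG (grant → EX ¬grant): ∅.
Req is reachable from Deny and violates grant → EX ¬grant, so AG fails at Deny.
Deny ∉ Sat(AG (grant → EX ¬grant)).

Does not hold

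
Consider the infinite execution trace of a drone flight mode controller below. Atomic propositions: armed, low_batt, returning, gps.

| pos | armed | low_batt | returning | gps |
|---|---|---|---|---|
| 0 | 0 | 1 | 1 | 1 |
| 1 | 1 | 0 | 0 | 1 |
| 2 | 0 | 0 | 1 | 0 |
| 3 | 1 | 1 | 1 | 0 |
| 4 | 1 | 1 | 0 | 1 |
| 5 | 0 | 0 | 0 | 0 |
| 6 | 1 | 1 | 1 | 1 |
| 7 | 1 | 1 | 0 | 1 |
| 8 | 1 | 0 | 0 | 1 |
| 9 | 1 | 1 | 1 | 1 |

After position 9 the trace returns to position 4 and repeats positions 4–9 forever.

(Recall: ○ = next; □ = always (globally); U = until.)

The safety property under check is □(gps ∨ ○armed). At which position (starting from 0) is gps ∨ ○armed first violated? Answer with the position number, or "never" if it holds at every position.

gps ∨ ○armed holds at every position 0..9, and those are all the positions the trace ever visits, so the invariant □(gps ∨ ○armed) is never violated.

never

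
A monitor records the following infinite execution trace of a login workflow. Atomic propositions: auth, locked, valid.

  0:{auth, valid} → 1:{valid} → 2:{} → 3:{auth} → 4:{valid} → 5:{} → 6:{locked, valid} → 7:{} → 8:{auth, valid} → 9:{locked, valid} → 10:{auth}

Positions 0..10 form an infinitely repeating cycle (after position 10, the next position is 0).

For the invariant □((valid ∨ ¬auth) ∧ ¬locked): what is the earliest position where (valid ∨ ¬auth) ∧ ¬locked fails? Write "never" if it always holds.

Check (valid ∨ ¬auth) ∧ ¬locked at each position in order: 0 ✓, 1 ✓, 2 ✓.
At position 3 the labels are {auth}, so (valid ∨ ¬auth) ∧ ¬locked is false there. This is the first violation.

3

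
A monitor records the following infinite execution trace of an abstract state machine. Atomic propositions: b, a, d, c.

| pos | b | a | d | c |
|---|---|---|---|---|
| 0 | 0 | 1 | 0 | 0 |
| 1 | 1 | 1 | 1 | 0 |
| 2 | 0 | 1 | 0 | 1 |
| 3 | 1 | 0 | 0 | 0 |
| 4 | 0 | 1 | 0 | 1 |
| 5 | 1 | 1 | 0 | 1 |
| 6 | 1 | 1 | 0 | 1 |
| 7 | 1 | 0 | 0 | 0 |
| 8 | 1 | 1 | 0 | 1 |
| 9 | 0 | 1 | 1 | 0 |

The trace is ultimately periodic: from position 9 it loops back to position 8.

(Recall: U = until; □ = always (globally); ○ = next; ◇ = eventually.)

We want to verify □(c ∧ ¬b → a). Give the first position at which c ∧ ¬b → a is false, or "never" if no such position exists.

c ∧ ¬b → a holds at every position 0..9, and those are all the positions the trace ever visits, so the invariant □(c ∧ ¬b → a) is never violated.

never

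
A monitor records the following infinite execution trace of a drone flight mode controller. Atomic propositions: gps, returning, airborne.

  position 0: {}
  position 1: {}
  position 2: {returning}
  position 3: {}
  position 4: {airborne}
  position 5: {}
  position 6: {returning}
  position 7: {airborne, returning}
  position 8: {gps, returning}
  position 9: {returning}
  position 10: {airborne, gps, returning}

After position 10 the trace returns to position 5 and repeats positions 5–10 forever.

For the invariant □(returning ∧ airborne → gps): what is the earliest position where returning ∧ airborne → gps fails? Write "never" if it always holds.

7

Check returning ∧ airborne → gps at each position in order: 0 ✓, 1 ✓, 2 ✓, 3 ✓, 4 ✓, 5 ✓, 6 ✓.
At position 7 the labels are {airborne, returning}, so returning ∧ airborne → gps is false there. This is the first violation.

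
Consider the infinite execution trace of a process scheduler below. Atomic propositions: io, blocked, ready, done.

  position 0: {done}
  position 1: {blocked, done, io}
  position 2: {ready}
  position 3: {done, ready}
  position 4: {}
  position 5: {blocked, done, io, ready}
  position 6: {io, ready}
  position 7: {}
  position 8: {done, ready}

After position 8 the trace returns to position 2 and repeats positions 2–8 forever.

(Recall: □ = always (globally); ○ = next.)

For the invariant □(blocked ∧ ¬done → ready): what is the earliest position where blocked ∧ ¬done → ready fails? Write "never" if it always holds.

blocked ∧ ¬done → ready holds at every position 0..8, and those are all the positions the trace ever visits, so the invariant □(blocked ∧ ¬done → ready) is never violated.

never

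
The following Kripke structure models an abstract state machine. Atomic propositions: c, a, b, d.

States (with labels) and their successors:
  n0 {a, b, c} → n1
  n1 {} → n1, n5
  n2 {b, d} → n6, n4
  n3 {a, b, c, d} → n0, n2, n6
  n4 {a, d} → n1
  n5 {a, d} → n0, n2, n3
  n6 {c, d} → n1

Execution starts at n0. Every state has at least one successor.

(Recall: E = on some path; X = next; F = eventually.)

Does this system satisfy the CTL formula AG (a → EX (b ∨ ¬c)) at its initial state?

States satisfying a → EX (b ∨ ¬c): {n0, n1, n2, n3, n4, n5, n6}.
States satisfying AG (a → EX (b ∨ ¬c)): {n0, n1, n2, n3, n4, n5, n6}.
Every state reachable from n0 satisfies a → EX (b ∨ ¬c).
n0 ∈ Sat(AG (a → EX (b ∨ ¬c))).

Holds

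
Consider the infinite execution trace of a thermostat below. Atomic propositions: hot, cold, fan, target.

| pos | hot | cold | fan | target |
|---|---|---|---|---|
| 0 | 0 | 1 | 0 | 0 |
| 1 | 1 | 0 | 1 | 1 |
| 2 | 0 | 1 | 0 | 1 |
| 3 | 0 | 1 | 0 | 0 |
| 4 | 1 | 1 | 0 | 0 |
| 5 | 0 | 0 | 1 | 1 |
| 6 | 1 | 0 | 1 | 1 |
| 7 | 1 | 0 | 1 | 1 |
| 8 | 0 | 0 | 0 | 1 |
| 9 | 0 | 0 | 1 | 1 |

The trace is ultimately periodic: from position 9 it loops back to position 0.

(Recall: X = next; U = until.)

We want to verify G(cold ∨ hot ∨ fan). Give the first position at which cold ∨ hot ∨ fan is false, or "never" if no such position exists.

8

Check cold ∨ hot ∨ fan at each position in order: 0 ✓, 1 ✓, 2 ✓, 3 ✓, 4 ✓, 5 ✓, 6 ✓, 7 ✓.
At position 8 the labels are {target}, so cold ∨ hot ∨ fan is false there. This is the first violation.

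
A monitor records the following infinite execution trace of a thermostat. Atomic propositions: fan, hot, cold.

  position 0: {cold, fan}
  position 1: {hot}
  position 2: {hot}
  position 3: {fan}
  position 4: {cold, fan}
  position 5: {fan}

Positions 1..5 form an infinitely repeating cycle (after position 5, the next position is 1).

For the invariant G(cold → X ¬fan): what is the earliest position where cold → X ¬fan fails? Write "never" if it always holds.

4

Check cold → X ¬fan at each position in order: 0 ✓, 1 ✓, 2 ✓, 3 ✓.
At position 4 the labels are {cold, fan} and the next position 5 has {fan}, so cold → X ¬fan is false there. This is the first violation.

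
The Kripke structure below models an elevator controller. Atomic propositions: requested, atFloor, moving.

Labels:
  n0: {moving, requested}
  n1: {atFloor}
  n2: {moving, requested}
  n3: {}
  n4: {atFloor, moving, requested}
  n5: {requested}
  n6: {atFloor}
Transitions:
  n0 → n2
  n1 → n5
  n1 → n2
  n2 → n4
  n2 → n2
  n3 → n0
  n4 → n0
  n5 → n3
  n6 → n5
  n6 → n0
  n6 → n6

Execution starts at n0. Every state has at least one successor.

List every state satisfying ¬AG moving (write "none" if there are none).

{n1, n3, n5, n6}

States satisfying moving: {n0, n2, n4}.
States satisfying AG moving: {n0, n2, n4}.
States satisfying ¬AG moving: {n1, n3, n5, n6}.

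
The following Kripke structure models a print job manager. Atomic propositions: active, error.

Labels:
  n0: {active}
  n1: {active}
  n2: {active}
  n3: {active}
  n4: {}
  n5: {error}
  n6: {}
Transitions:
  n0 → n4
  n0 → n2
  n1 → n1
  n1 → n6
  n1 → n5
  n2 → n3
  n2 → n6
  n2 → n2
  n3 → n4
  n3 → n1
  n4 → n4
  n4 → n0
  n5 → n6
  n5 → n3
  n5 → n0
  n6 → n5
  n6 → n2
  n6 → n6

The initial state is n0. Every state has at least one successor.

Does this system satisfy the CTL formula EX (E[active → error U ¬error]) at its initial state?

Holds

States satisfying E[active → error U ¬error]: {n0, n1, n2, n3, n4, n5, n6}.
States satisfying EX (E[active → error U ¬error]): {n0, n1, n2, n3, n4, n5, n6}.
n0 ∈ Sat(EX (E[active → error U ¬error])).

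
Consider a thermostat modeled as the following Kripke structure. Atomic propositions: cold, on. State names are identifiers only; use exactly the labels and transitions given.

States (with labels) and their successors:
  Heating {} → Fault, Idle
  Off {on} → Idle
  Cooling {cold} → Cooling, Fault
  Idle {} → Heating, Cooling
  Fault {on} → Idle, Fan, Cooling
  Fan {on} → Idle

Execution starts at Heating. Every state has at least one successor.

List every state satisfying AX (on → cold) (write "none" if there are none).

{Off, Idle, Fan}

States satisfying on → cold: {Heating, Cooling, Idle}.
States satisfying AX (on → cold): {Off, Idle, Fan}.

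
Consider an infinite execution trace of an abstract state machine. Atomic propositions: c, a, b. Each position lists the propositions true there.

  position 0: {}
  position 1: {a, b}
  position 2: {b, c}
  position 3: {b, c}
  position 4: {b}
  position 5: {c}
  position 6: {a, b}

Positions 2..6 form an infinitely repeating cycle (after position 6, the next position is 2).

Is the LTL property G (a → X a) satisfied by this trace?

a → X a must hold at every position from 0 onward. It fails at position 1, so G (a → X a) is false.
Positions where a holds: 1, 6.
Check X a at each: 1→fails, 6→fails.

Violated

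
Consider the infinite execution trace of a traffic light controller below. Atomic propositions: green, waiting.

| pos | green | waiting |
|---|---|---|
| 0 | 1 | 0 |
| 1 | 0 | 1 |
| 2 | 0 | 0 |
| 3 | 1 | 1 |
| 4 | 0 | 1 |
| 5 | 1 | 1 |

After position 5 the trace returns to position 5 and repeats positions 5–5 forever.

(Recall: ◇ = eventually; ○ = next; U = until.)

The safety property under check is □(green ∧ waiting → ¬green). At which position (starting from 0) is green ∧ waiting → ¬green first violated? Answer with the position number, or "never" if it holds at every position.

3

Check green ∧ waiting → ¬green at each position in order: 0 ✓, 1 ✓, 2 ✓.
At position 3 the labels are {green, waiting}, so green ∧ waiting → ¬green is false there. This is the first violation.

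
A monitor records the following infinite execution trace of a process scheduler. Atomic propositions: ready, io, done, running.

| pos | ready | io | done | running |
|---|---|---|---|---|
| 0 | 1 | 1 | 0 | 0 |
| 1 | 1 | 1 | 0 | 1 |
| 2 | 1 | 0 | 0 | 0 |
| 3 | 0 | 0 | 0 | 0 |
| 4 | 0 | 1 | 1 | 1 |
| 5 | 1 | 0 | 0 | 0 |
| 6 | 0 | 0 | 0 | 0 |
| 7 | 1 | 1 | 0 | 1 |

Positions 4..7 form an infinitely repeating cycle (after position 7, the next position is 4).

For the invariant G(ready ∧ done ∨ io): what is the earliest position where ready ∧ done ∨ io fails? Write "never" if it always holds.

Check ready ∧ done ∨ io at each position in order: 0 ✓, 1 ✓.
At position 2 the labels are {ready}, so ready ∧ done ∨ io is false there. This is the first violation.

2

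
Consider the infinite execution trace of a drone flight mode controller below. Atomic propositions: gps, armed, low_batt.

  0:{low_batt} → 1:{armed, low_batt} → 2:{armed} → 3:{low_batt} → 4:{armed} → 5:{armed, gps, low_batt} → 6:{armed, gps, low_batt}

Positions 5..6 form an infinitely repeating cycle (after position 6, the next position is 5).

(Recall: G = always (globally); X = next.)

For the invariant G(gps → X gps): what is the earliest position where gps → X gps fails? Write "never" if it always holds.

gps → X gps holds at every position 0..6, and those are all the positions the trace ever visits, so the invariant G(gps → X gps) is never violated.

never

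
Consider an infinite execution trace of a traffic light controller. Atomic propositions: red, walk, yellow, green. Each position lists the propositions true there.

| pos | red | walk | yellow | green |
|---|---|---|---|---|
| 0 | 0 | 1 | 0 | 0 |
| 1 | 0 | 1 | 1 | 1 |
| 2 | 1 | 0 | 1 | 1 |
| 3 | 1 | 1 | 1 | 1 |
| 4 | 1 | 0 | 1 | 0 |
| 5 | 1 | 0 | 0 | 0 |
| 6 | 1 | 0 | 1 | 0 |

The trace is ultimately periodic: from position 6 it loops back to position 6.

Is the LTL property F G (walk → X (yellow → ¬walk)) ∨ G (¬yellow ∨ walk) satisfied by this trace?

Satisfied

G (walk → X (yellow → ¬walk)) holds at position 1, which is reachable from 0, so F G (walk → X (yellow → ¬walk)) holds.
¬yellow ∨ walk must hold at every position from 0 onward. It fails at position 2, so G (¬yellow ∨ walk) is false.
At position 0: F G (walk → X (yellow → ¬walk)) is true; G (¬yellow ∨ walk) is false; so F G (walk → X (yellow → ¬walk)) ∨ G (¬yellow ∨ walk) is true.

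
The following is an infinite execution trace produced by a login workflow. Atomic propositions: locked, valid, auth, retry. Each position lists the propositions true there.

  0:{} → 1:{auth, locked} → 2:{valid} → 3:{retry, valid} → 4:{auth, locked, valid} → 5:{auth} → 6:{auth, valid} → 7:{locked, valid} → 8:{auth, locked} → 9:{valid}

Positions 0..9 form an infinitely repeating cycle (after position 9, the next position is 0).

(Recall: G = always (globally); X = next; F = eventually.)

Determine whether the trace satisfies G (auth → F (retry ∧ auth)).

No

auth → F (retry ∧ auth) must hold at every position from 0 onward. It fails at position 1, so G (auth → F (retry ∧ auth)) is false.
Positions where auth holds: 1, 4, 5, 6, 8.
Check F (retry ∧ auth) at each: 1→fails, 4→fails, 5→fails, 6→fails, 8→fails.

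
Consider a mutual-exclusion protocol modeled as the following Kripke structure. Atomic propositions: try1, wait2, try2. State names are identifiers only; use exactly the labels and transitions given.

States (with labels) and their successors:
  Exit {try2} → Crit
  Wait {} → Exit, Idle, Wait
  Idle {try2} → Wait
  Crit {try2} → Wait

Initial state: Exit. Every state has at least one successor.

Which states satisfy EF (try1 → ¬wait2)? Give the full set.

States satisfying try1 → ¬wait2: {Exit, Wait, Idle, Crit}.
States satisfying EF (try1 → ¬wait2): {Exit, Wait, Idle, Crit}.

{Exit, Wait, Idle, Crit}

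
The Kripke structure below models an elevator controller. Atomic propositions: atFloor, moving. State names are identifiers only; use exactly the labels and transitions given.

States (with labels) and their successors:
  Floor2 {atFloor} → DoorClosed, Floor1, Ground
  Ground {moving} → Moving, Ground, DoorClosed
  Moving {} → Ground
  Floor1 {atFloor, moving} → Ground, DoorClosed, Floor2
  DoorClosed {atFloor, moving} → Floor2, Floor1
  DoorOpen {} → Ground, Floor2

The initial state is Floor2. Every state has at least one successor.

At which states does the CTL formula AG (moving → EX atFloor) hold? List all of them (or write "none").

States satisfying moving → EX atFloor: {Floor2, Ground, Moving, Floor1, DoorClosed, DoorOpen}.
States satisfying AG (moving → EX atFloor): {Floor2, Ground, Moving, Floor1, DoorClosed, DoorOpen}.

{Floor2, Ground, Moving, Floor1, DoorClosed, DoorOpen}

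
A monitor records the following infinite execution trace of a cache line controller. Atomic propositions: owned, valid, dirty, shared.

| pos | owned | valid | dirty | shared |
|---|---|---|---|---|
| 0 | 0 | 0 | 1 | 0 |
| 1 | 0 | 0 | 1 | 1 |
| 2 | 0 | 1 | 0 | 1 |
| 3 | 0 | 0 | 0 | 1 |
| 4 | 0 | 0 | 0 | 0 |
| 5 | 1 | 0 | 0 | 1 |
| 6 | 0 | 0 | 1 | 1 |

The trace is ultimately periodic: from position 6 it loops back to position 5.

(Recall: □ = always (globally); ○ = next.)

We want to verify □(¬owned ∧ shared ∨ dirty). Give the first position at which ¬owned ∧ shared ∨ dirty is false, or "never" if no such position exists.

Check ¬owned ∧ shared ∨ dirty at each position in order: 0 ✓, 1 ✓, 2 ✓, 3 ✓.
At position 4 the labels are {}, so ¬owned ∧ shared ∨ dirty is false there. This is the first violation.

4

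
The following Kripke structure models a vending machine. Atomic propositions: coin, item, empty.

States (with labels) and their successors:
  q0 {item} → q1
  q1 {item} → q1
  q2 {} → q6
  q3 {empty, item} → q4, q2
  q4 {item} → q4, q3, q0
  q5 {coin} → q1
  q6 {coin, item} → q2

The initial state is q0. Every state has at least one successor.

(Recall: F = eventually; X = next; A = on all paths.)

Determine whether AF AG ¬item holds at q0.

No

States satisfying AG ¬item: ∅.
States satisfying AF AG ¬item: ∅.
There is a path from q0 along which AG ¬item never holds.
q0 ∉ Sat(AF AG ¬item).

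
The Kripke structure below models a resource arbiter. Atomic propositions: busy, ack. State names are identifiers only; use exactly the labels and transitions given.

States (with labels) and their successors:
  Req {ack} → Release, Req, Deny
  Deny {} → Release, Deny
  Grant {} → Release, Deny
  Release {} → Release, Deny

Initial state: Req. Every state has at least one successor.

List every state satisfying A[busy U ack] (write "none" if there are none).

States satisfying busy: ∅.
States satisfying ack: {Req}.
States satisfying A[busy U ack]: {Req}.

{Req}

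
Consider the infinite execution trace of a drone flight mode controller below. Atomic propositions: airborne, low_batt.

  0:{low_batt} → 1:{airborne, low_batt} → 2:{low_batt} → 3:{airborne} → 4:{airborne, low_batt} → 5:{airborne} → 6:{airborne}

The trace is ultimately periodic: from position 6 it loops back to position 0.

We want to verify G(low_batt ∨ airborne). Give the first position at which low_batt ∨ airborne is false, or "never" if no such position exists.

never

low_batt ∨ airborne holds at every position 0..6, and those are all the positions the trace ever visits, so the invariant G(low_batt ∨ airborne) is never violated.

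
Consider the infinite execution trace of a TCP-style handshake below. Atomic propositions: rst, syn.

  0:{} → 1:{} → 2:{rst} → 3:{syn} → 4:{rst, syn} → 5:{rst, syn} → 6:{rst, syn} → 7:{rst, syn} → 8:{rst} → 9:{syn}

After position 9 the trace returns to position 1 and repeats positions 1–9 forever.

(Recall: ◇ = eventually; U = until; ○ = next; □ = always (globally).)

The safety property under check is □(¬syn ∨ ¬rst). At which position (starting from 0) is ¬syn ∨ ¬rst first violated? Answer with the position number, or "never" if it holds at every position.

Check ¬syn ∨ ¬rst at each position in order: 0 ✓, 1 ✓, 2 ✓, 3 ✓.
At position 4 the labels are {rst, syn}, so ¬syn ∨ ¬rst is false there. This is the first violation.

4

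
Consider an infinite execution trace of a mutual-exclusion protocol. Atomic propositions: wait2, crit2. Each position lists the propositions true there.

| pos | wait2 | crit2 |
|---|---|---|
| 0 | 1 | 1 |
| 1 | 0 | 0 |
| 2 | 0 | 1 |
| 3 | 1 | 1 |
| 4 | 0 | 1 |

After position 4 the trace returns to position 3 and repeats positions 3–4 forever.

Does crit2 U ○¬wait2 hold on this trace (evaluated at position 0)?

Walking from position 0: ○¬wait2 first holds at position 0, and crit2 holds at every earlier position along the way, so crit2 U ○¬wait2 holds.

Satisfied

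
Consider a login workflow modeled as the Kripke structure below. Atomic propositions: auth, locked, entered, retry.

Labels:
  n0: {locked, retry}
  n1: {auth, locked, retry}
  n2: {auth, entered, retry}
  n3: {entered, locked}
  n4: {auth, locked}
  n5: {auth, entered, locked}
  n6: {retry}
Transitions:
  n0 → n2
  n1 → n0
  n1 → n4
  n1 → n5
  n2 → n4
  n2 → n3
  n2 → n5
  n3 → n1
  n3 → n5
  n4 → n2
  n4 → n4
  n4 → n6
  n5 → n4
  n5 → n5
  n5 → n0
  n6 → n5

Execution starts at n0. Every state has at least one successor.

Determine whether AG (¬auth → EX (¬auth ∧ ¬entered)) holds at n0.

Does not hold

States satisfying ¬auth → EX (¬auth ∧ ¬entered): {n1, n2, n4, n5}.
States satisfying AG (¬auth → EX (¬auth ∧ ¬entered)): ∅.
n0 is reachable from n0 and violates ¬auth → EX (¬auth ∧ ¬entered), so AG fails at n0.
n0 ∉ Sat(AG (¬auth → EX (¬auth ∧ ¬entered))).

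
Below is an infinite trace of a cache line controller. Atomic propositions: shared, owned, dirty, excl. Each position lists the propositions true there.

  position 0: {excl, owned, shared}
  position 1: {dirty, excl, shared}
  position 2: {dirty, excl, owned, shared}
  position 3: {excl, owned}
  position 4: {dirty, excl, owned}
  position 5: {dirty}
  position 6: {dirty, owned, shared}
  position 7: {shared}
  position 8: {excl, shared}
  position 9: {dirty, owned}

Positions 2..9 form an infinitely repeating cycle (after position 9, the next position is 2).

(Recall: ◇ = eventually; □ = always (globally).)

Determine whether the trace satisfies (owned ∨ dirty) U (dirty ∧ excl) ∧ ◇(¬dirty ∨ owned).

Satisfied

Walking from position 0: dirty ∧ excl first holds at position 1, and owned ∨ dirty holds at every earlier position along the way, so (owned ∨ dirty) U (dirty ∧ excl) holds.
¬dirty ∨ owned holds at position 0, which is reachable from 0, so ◇(¬dirty ∨ owned) holds.
At position 0: (owned ∨ dirty) U (dirty ∧ excl) is true; ◇(¬dirty ∨ owned) is true; so (owned ∨ dirty) U (dirty ∧ excl) ∧ ◇(¬dirty ∨ owned) is true.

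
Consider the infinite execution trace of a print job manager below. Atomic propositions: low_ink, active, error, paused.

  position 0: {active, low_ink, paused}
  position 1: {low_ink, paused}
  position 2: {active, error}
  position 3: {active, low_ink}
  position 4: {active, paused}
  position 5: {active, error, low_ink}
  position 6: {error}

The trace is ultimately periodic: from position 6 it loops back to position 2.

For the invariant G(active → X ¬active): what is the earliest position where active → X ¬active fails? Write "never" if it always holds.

Check active → X ¬active at each position in order: 0 ✓, 1 ✓.
At position 2 the labels are {active, error} and the next position 3 has {active, low_ink}, so active → X ¬active is false there. This is the first violation.

2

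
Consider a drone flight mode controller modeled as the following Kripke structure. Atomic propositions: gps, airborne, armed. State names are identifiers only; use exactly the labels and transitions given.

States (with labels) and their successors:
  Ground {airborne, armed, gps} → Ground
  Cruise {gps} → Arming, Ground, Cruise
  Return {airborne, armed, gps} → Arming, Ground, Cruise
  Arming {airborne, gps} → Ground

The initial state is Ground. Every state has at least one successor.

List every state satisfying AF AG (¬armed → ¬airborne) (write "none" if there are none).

States satisfying AG (¬armed → ¬airborne): {Ground}.
States satisfying AF AG (¬armed → ¬airborne): {Ground, Arming}.

{Ground, Arming}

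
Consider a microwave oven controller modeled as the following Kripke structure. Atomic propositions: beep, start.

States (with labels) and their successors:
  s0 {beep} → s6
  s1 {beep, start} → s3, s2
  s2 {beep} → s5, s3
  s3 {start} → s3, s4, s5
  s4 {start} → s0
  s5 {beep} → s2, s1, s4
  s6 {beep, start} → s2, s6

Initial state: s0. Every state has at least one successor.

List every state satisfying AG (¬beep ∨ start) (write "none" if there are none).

none

States satisfying ¬beep ∨ start: {s1, s3, s4, s6}.
States satisfying AG (¬beep ∨ start): ∅.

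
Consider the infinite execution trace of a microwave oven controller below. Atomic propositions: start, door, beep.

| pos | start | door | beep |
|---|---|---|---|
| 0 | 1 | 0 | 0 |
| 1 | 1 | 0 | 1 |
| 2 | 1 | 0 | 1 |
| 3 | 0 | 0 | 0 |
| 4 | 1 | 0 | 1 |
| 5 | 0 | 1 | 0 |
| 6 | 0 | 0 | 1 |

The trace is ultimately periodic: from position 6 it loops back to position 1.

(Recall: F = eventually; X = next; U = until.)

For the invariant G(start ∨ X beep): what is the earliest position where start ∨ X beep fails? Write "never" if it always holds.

start ∨ X beep holds at every position 0..6, and those are all the positions the trace ever visits, so the invariant G(start ∨ X beep) is never violated.

never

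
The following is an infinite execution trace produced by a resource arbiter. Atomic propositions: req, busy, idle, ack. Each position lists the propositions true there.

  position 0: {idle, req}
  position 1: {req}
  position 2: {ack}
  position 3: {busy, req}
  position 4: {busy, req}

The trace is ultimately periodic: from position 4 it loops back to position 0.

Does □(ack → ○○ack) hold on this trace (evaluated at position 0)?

ack → ○○ack must hold at every position from 0 onward. It fails at position 2, so □(ack → ○○ack) is false.
Positions where ack holds: 2.
Check ○○ack at each: 2→fails.

No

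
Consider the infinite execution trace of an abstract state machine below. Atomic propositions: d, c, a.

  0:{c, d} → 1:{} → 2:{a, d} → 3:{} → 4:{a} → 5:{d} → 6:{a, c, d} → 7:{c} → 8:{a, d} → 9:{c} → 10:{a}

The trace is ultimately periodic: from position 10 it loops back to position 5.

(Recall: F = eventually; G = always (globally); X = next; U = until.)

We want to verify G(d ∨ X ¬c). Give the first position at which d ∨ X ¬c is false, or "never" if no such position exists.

d ∨ X ¬c holds at every position 0..10, and those are all the positions the trace ever visits, so the invariant G(d ∨ X ¬c) is never violated.

never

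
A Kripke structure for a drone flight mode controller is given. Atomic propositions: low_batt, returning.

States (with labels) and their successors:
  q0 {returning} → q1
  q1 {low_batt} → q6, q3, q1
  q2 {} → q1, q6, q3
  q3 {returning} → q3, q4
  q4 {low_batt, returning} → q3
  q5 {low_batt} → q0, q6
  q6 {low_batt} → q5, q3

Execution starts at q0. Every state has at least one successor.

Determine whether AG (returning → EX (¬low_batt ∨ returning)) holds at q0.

Violated

States satisfying returning → EX (¬low_batt ∨ returning): {q1, q2, q3, q4, q5, q6}.
States satisfying AG (returning → EX (¬low_batt ∨ returning)): {q3, q4}.
q0 is reachable from q0 and violates returning → EX (¬low_batt ∨ returning), so AG fails at q0.
q0 ∉ Sat(AG (returning → EX (¬low_batt ∨ returning))).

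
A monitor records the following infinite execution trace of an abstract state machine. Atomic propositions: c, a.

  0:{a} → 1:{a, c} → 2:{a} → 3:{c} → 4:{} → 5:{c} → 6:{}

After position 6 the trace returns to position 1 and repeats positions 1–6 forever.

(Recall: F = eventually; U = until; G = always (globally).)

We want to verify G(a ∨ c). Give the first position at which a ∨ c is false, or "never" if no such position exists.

Check a ∨ c at each position in order: 0 ✓, 1 ✓, 2 ✓, 3 ✓.
At position 4 the labels are {}, so a ∨ c is false there. This is the first violation.

4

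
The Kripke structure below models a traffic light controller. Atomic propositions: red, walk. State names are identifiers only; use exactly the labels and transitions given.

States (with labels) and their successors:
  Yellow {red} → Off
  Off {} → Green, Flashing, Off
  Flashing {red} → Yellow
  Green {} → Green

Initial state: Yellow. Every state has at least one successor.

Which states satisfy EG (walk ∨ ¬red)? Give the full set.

States satisfying walk ∨ ¬red: {Off, Green}.
States satisfying EG (walk ∨ ¬red): {Off, Green}.

{Off, Green}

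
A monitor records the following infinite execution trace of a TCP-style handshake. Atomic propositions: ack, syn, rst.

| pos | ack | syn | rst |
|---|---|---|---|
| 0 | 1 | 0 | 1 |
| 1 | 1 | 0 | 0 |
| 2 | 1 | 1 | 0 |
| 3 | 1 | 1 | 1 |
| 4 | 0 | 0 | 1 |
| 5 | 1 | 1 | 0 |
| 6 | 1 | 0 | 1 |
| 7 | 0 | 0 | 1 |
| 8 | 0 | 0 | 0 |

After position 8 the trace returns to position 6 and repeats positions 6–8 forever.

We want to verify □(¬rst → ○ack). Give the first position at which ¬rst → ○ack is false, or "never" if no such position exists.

¬rst → ○ack holds at every position 0..8, and those are all the positions the trace ever visits, so the invariant □(¬rst → ○ack) is never violated.

never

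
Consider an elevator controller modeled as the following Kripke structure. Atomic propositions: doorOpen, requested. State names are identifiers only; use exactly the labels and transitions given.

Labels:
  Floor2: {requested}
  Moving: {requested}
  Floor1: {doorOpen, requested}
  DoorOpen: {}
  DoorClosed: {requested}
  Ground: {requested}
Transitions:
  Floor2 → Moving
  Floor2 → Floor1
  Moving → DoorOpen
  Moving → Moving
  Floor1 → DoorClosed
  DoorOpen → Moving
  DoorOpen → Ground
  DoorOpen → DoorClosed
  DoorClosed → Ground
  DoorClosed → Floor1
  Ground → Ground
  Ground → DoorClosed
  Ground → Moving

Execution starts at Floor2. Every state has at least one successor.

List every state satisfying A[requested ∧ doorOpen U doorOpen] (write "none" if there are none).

{Floor1}

States satisfying requested ∧ doorOpen: {Floor1}.
States satisfying doorOpen: {Floor1}.
States satisfying A[requested ∧ doorOpen U doorOpen]: {Floor1}.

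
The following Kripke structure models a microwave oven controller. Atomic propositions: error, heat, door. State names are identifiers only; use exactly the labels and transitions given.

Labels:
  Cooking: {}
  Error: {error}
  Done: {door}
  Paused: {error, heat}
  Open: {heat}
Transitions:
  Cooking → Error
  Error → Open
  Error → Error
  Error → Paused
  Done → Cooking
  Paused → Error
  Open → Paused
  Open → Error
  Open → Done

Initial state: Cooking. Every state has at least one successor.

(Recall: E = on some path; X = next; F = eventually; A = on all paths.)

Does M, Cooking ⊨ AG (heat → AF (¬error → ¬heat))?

States satisfying heat → AF (¬error → ¬heat): {Cooking, Error, Done, Paused, Open}.
States satisfying AG (heat → AF (¬error → ¬heat)): {Cooking, Error, Done, Paused, Open}.
Every state reachable from Cooking satisfies heat → AF (¬error → ¬heat).
Cooking ∈ Sat(AG (heat → AF (¬error → ¬heat))).

Yes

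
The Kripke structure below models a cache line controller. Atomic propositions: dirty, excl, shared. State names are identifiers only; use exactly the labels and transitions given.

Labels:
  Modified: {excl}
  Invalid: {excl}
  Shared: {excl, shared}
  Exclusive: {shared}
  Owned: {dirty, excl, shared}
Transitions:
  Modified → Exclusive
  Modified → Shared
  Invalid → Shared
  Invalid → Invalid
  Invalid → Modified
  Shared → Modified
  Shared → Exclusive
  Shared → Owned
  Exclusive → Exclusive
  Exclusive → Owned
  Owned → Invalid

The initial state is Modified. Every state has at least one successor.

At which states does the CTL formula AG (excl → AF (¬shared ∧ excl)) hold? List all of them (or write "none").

States satisfying excl → AF (¬shared ∧ excl): {Modified, Invalid, Exclusive, Owned}.
States satisfying AG (excl → AF (¬shared ∧ excl)): ∅.

none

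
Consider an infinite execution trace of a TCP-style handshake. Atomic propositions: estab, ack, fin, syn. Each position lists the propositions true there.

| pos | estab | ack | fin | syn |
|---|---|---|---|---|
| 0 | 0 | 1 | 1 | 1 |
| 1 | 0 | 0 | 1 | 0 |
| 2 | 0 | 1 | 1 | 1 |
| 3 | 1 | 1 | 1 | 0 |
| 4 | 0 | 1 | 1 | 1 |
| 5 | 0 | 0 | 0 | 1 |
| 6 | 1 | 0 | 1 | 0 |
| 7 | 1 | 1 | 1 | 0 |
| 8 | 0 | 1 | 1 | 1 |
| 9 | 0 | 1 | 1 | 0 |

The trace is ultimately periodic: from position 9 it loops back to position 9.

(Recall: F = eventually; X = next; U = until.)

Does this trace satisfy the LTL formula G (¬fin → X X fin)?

¬fin → X X fin holds at every position 0..9, and those are all positions ever visited, so G (¬fin → X X fin) holds.
Positions where ¬fin holds: 5.
Check X X fin at each: 5→ok.

Yes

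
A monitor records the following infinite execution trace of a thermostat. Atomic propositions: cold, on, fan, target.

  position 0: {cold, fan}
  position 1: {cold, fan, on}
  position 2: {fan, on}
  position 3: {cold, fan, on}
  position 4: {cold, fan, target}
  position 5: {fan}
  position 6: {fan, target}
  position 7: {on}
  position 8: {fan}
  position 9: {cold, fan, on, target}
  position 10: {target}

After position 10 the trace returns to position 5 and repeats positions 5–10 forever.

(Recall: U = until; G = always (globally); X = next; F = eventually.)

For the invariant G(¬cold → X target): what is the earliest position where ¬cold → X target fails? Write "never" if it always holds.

2

Check ¬cold → X target at each position in order: 0 ✓, 1 ✓.
At position 2 the labels are {fan, on} and the next position 3 has {cold, fan, on}, so ¬cold → X target is false there. This is the first violation.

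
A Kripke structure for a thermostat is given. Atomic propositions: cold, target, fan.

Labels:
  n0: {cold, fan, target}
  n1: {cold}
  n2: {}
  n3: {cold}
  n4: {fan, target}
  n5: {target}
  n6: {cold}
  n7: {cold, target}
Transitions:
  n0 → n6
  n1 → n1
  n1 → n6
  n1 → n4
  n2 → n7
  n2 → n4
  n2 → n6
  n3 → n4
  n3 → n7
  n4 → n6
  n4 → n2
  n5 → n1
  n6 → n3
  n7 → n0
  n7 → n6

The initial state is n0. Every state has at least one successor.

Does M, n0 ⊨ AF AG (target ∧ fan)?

States satisfying AG (target ∧ fan): ∅.
States satisfying AF AG (target ∧ fan): ∅.
There is a path from n0 along which AG (target ∧ fan) never holds.
n0 ∉ Sat(AF AG (target ∧ fan)).

Does not hold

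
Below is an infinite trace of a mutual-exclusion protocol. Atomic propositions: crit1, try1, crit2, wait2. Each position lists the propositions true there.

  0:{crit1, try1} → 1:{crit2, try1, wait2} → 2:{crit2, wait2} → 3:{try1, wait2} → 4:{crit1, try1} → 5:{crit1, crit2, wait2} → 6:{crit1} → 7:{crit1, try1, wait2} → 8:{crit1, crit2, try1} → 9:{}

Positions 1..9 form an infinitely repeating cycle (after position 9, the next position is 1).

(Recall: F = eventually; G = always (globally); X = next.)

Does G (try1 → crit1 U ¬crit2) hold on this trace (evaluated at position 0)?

try1 → crit1 U ¬crit2 must hold at every position from 0 onward. It fails at position 1, so G (try1 → crit1 U ¬crit2) is false.
Positions where try1 holds: 0, 1, 3, 4, 7, 8.
Check crit1 U ¬crit2 at each: 0→ok, 1→fails, 3→ok, 4→ok, 7→ok, 8→ok.

No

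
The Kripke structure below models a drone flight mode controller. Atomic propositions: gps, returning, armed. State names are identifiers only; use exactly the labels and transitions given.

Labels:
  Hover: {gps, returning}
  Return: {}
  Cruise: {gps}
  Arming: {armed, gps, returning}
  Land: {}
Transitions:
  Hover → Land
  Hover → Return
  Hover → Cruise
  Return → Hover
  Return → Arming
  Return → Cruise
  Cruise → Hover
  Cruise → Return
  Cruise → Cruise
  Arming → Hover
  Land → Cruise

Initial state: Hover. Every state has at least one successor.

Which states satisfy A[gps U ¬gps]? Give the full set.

{Return, Land}

States satisfying gps: {Hover, Cruise, Arming}.
States satisfying ¬gps: {Return, Land}.
States satisfying A[gps U ¬gps]: {Return, Land}.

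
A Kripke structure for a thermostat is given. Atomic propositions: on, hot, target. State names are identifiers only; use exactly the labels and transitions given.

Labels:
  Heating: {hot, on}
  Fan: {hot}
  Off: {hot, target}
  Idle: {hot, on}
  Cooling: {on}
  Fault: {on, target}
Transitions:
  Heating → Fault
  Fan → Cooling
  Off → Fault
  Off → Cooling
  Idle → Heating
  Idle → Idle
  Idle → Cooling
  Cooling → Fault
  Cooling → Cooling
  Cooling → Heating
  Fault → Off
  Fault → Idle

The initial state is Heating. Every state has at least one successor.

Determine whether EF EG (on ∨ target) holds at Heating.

States satisfying EG (on ∨ target): {Heating, Off, Idle, Cooling, Fault}.
States satisfying EF EG (on ∨ target): {Heating, Fan, Off, Idle, Cooling, Fault}.
Some path from Heating reaches a state where EG (on ∨ target) holds.
Heating ∈ Sat(EF EG (on ∨ target)).

Yes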